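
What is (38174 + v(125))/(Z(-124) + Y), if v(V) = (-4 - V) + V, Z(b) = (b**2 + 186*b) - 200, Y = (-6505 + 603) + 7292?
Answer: -19085/3249 ≈ -5.8741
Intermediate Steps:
Y = 1390 (Y = -5902 + 7292 = 1390)
Z(b) = -200 + b**2 + 186*b
v(V) = -4
(38174 + v(125))/(Z(-124) + Y) = (38174 - 4)/((-200 + (-124)**2 + 186*(-124)) + 1390) = 38170/((-200 + 15376 - 23064) + 1390) = 38170/(-7888 + 1390) = 38170/(-6498) = 38170*(-1/6498) = -19085/3249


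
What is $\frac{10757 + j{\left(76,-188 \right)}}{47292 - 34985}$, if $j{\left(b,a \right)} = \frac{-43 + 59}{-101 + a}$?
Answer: $\frac{3108757}{3556723} \approx 0.87405$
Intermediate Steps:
$j{\left(b,a \right)} = \frac{16}{-101 + a}$
$\frac{10757 + j{\left(76,-188 \right)}}{47292 - 34985} = \frac{10757 + \frac{16}{-101 - 188}}{47292 - 34985} = \frac{10757 + \frac{16}{-289}}{12307} = \left(10757 + 16 \left(- \frac{1}{289}\right)\right) \frac{1}{12307} = \left(10757 - \frac{16}{289}\right) \frac{1}{12307} = \frac{3108757}{289} \cdot \frac{1}{12307} = \frac{3108757}{3556723}$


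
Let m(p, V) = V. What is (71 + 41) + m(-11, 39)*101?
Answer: 4051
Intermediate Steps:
(71 + 41) + m(-11, 39)*101 = (71 + 41) + 39*101 = 112 + 3939 = 4051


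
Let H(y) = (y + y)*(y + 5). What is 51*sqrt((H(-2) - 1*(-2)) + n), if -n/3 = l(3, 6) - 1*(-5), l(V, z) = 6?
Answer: 51*I*sqrt(43) ≈ 334.43*I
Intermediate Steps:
H(y) = 2*y*(5 + y) (H(y) = (2*y)*(5 + y) = 2*y*(5 + y))
n = -33 (n = -3*(6 - 1*(-5)) = -3*(6 + 5) = -3*11 = -33)
51*sqrt((H(-2) - 1*(-2)) + n) = 51*sqrt((2*(-2)*(5 - 2) - 1*(-2)) - 33) = 51*sqrt((2*(-2)*3 + 2) - 33) = 51*sqrt((-12 + 2) - 33) = 51*sqrt(-10 - 33) = 51*sqrt(-43) = 51*(I*sqrt(43)) = 51*I*sqrt(43)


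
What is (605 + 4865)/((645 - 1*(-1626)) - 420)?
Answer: 5470/1851 ≈ 2.9552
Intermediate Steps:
(605 + 4865)/((645 - 1*(-1626)) - 420) = 5470/((645 + 1626) - 420) = 5470/(2271 - 420) = 5470/1851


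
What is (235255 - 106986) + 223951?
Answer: 352220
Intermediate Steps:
(235255 - 106986) + 223951 = 128269 + 223951 = 352220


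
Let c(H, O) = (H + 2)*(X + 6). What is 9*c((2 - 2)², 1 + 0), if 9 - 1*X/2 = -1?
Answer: 468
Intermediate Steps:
X = 20 (X = 18 - 2*(-1) = 18 + 2 = 20)
c(H, O) = 52 + 26*H (c(H, O) = (H + 2)*(20 + 6) = (2 + H)*26 = 52 + 26*H)
9*c((2 - 2)², 1 + 0) = 9*(52 + 26*(2 - 2)²) = 9*(52 + 26*0²) = 9*(52 + 26*0) = 9*(52 + 0) = 9*52 = 468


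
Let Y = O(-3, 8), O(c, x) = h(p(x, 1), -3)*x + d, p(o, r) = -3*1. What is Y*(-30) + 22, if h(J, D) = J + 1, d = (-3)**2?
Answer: 232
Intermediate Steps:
d = 9
p(o, r) = -3
h(J, D) = 1 + J
O(c, x) = 9 - 2*x (O(c, x) = (1 - 3)*x + 9 = -2*x + 9 = 9 - 2*x)
Y = -7 (Y = 9 - 2*8 = 9 - 16 = -7)
Y*(-30) + 22 = -7*(-30) + 22 = 210 + 22 = 232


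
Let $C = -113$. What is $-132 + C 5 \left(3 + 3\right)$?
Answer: $-3522$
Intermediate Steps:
$-132 + C 5 \left(3 + 3\right) = -132 - 113 \cdot 5 \left(3 + 3\right) = -132 - 113 \cdot 5 \cdot 6 = -132 - 3390 = -3522$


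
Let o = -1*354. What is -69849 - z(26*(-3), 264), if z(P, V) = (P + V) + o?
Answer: -69681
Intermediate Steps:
o = -354
z(P, V) = -354 + P + V (z(P, V) = (P + V) - 354 = -354 + P + V)
-69849 - z(26*(-3), 264) = -69849 - (-354 + 26*(-3) + 264) = -69849 - (-354 - 78 + 264) = -69849 - 1*(-168) = -69849 + 168 = -69681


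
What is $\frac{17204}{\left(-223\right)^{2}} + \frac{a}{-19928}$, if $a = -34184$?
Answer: $\frac{255347181}{123874939} \approx 2.0613$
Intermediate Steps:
$\frac{17204}{\left(-223\right)^{2}} + \frac{a}{-19928} = \frac{17204}{\left(-223\right)^{2}} - \frac{34184}{-19928} = \frac{17204}{49729} - - \frac{4273}{2491} = 17204 \cdot \frac{1}{49729} + \frac{4273}{2491} = \frac{17204}{49729} + \frac{4273}{2491} = \frac{255347181}{123874939}$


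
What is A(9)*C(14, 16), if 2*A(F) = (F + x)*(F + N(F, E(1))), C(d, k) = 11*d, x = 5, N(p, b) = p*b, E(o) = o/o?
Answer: 19404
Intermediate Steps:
E(o) = 1
N(p, b) = b*p
A(F) = F*(5 + F) (A(F) = ((F + 5)*(F + 1*F))/2 = ((5 + F)*(F + F))/2 = ((5 + F)*(2*F))/2 = (2*F*(5 + F))/2 = F*(5 + F))
A(9)*C(14, 16) = (9*(5 + 9))*(11*14) = (9*14)*154 = 126*154 = 19404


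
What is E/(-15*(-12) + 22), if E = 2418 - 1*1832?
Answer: 293/101 ≈ 2.9010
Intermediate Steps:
E = 586 (E = 2418 - 1832 = 586)
E/(-15*(-12) + 22) = 586/(-15*(-12) + 22) = 586/(180 + 22) = 586/202 = 586*(1/202) = 293/101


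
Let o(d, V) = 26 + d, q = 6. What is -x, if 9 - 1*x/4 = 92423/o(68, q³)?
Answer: 183154/47 ≈ 3896.9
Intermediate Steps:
x = -183154/47 (x = 36 - 369692/(26 + 68) = 36 - 369692/94 = 36 - 4*92423/94 = 36 - 184846/47 = -183154/47 ≈ -3896.9)
-x = -1*(-183154/47) = 183154/47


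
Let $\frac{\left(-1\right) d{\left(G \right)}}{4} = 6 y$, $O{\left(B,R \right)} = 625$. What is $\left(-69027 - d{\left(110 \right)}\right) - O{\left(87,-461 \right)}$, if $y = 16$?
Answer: $-69268$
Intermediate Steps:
$d{\left(G \right)} = -384$ ($d{\left(G \right)} = - 4 \cdot 6 \cdot 16 = \left(-4\right) 96 = -384$)
$\left(-69027 - d{\left(110 \right)}\right) - O{\left(87,-461 \right)} = \left(-69027 - -384\right) - 625 = \left(-69027 + 384\right) - 625 = -68643 - 625 = -69268$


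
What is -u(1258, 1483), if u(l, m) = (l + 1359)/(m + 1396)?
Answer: -2617/2879 ≈ -0.90900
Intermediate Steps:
u(l, m) = (1359 + l)/(1396 + m)
-u(1258, 1483) = -(1359 + 1258)/(1396 + 1483) = -2617/2879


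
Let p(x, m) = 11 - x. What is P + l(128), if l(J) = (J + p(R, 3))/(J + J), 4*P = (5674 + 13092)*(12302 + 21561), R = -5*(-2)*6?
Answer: 40670275791/256 ≈ 1.5887e+8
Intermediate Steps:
R = 60 (R = 10*6 = 60)
P = 317736529/2 (P = ((5674 + 13092)*(12302 + 21561))/4 = (18766*33863)/4 = (¼)*635473058 = 317736529/2 ≈ 1.5887e+8)
l(J) = (-49 + J)/(2*J) (l(J) = (J + (11 - 1*60))/(J + J) = (J + (11 - 60))/((2*J)) = (J - 49)*(1/(2*J)) = (-49 + J)*(1/(2*J)) = (-49 + J)/(2*J))
P + l(128) = 317736529/2 + (½)*(-49 + 128)/128 = 317736529/2 + (½)*(1/128)*79 = 317736529/2 + 79/256 = 40670275791/256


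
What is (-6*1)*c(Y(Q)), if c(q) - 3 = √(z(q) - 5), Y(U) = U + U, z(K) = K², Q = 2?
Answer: -18 - 6*√11 ≈ -37.900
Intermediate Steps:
Y(U) = 2*U
c(q) = 3 + √(-5 + q²) (c(q) = 3 + √(q² - 5) = 3 + √(-5 + q²))
(-6*1)*c(Y(Q)) = (-6*1)*(3 + √(-5 + (2*2)²)) = -6*(3 + √(-5 + 4²)) = -6*(3 + √(-5 + 16)) = -6*(3 + √11) = -18 - 6*√11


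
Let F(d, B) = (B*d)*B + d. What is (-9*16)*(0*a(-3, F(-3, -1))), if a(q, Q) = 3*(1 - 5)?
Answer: 0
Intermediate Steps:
F(d, B) = d + d*B² (F(d, B) = d*B² + d = d + d*B²)
a(q, Q) = -12 (a(q, Q) = 3*(-4) = -12)
(-9*16)*(0*a(-3, F(-3, -1))) = (-9*16)*(0*(-12)) = -144*0 = 0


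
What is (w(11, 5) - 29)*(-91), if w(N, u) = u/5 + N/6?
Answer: 14287/6 ≈ 2381.2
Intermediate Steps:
w(N, u) = u/5 + N/6 (w(N, u) = u*(⅕) + N*(⅙) = u/5 + N/6)
(w(11, 5) - 29)*(-91) = (((⅕)*5 + (⅙)*11) - 29)*(-91) = ((1 + 11/6) - 29)*(-91) = (17/6 - 29)*(-91) = -157/6*(-91) = 14287/6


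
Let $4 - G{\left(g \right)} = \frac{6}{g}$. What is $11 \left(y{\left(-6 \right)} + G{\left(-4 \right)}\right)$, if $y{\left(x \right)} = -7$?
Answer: $- \frac{33}{2} \approx -16.5$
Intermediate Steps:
$G{\left(g \right)} = 4 - \frac{6}{g}$
$11 \left(y{\left(-6 \right)} + G{\left(-4 \right)}\right) = 11 \left(-7 + \left(4 - \frac{6}{-4}\right)\right) = 11 \left(-7 + \left(4 - - \frac{3}{2}\right)\right) = 11 \left(-7 + \left(4 + \frac{3}{2}\right)\right) = 11 \left(-7 + \frac{11}{2}\right) = 11 \left(- \frac{3}{2}\right) = - \frac{33}{2}$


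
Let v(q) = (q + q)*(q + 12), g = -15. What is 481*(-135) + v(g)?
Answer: -64845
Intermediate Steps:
v(q) = 2*q*(12 + q) (v(q) = (2*q)*(12 + q) = 2*q*(12 + q))
481*(-135) + v(g) = 481*(-135) + 2*(-15)*(12 - 15) = -64935 + 2*(-15)*(-3) = -64935 + 90 = -64845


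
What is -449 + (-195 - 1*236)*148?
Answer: -64237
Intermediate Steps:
-449 + (-195 - 1*236)*148 = -449 + (-195 - 236)*148 = -449 - 431*148 = -449 - 63788 = -64237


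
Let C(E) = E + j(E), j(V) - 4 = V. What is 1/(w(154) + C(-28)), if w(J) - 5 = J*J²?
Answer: 1/3652217 ≈ 2.7381e-7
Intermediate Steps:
j(V) = 4 + V
w(J) = 5 + J³ (w(J) = 5 + J*J² = 5 + J³)
C(E) = 4 + 2*E (C(E) = E + (4 + E) = 4 + 2*E)
1/(w(154) + C(-28)) = 1/((5 + 154³) + (4 + 2*(-28))) = 1/((5 + 3652264) + (4 - 56)) = 1/(3652269 - 52) = 1/3652217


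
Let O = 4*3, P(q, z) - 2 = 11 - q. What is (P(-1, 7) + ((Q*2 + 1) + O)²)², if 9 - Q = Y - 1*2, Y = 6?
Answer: 294849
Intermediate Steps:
P(q, z) = 13 - q (P(q, z) = 2 + (11 - q) = 13 - q)
O = 12
Q = 5 (Q = 9 - (6 - 1*2) = 9 - (6 - 2) = 9 - 1*4 = 9 - 4 = 5)
(P(-1, 7) + ((Q*2 + 1) + O)²)² = ((13 - 1*(-1)) + ((5*2 + 1) + 12)²)² = ((13 + 1) + ((10 + 1) + 12)²)² = (14 + (11 + 12)²)² = (14 + 23²)² = (14 + 529)² = 543² = 294849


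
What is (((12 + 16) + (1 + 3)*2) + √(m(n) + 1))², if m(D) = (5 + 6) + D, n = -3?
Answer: 1521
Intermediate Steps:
m(D) = 11 + D
(((12 + 16) + (1 + 3)*2) + √(m(n) + 1))² = (((12 + 16) + (1 + 3)*2) + √((11 - 3) + 1))² = ((28 + 4*2) + √(8 + 1))² = ((28 + 8) + √9)² = (36 + 3)² = 39² = 1521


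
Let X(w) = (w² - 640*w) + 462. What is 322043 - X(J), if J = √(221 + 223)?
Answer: 321137 + 1280*√111 ≈ 3.3462e+5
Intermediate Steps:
J = 2*√111 (J = √444 = 2*√111 ≈ 21.071)
X(w) = 462 + w² - 640*w
322043 - X(J) = 322043 - (462 + (2*√111)² - 1280*√111) = 322043 - (462 + 444 - 1280*√111) = 322043 - (906 - 1280*√111) = 322043 + (-906 + 1280*√111) = 321137 + 1280*√111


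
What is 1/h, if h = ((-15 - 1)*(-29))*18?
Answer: 1/8352 ≈ 0.00011973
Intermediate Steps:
h = 8352 (h = -16*(-29)*18 = 464*18 = 8352)
1/h = 1/8352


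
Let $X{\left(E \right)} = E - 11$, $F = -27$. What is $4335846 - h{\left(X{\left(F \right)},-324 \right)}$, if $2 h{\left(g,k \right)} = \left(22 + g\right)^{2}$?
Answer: $4335718$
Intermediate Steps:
$X{\left(E \right)} = -11 + E$ ($X{\left(E \right)} = E - 11 = -11 + E$)
$h{\left(g,k \right)} = \frac{\left(22 + g\right)^{2}}{2}$
$4335846 - h{\left(X{\left(F \right)},-324 \right)} = 4335846 - \frac{\left(22 - 38\right)^{2}}{2} = 4335846 - \frac{\left(-16\right)^{2}}{2} = 4335846 - \frac{1}{2} \cdot 256 = 4335846 - 128 = 4335718$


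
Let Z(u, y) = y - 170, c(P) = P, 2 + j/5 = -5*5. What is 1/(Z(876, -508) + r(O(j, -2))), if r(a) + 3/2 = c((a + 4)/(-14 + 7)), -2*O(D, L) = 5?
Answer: -7/4758 ≈ -0.0014712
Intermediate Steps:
j = -135 (j = -10 + 5*(-5*5) = -10 + 5*(-25) = -10 - 125 = -135)
O(D, L) = -5/2 (O(D, L) = -½*5 = -5/2)
r(a) = -29/14 - a/7 (r(a) = -3/2 + (a + 4)/(-14 + 7) = -3/2 + (4 + a)/(-7) = -3/2 + (4 + a)*(-⅐) = -3/2 + (-4/7 - a/7) = -29/14 - a/7)
Z(u, y) = -170 + y
1/(Z(876, -508) + r(O(j, -2))) = 1/((-170 - 508) + (-29/14 - ⅐*(-5/2))) = 1/(-678 + (-29/14 + 5/14)) = 1/(-678 - 12/7) = 1/(-4758/7) = -7/4758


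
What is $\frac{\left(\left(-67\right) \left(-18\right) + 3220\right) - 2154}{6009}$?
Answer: $\frac{2272}{6009} \approx 0.3781$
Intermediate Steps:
$\frac{\left(\left(-67\right) \left(-18\right) + 3220\right) - 2154}{6009} = \left(\left(1206 + 3220\right) - 2154\right) \frac{1}{6009} = \left(4426 - 2154\right) \frac{1}{6009} = 2272 \cdot \frac{1}{6009} = \frac{2272}{6009}$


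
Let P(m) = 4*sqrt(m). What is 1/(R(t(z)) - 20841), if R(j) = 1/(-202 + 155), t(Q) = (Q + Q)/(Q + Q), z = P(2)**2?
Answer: -47/979528 ≈ -4.7982e-5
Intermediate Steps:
z = 32 (z = (4*sqrt(2))**2 = 32)
t(Q) = 1 (t(Q) = (2*Q)/((2*Q)) = (2*Q)*(1/(2*Q)) = 1)
R(j) = -1/47 (R(j) = 1/(-47) = -1/47)
1/(R(t(z)) - 20841) = 1/(-1/47 - 20841) = 1/(-979528/47) = -47/979528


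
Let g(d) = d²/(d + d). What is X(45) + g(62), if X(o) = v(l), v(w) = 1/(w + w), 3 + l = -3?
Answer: 371/12 ≈ 30.917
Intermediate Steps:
l = -6 (l = -3 - 3 = -6)
v(w) = 1/(2*w)
X(o) = -1/12 (X(o) = (½)/(-6) = (½)*(-⅙) = -1/12)
g(d) = d/2 (g(d) = d²/((2*d)) = (1/(2*d))*d² = d/2)
X(45) + g(62) = -1/12 + (½)*62 = -1/12 + 31 = 371/12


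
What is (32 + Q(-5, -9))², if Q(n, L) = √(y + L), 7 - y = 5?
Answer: (32 + I*√7)² ≈ 1017.0 + 169.33*I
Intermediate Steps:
y = 2 (y = 7 - 1*5 = 7 - 5 = 2)
Q(n, L) = √(2 + L)
(32 + Q(-5, -9))² = (32 + √(2 - 9))² = (32 + √(-7))² = (32 + I*√7)²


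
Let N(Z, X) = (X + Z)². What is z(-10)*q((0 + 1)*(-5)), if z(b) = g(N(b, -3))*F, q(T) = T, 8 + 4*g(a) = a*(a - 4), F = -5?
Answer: 696925/4 ≈ 1.7423e+5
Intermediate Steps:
g(a) = -2 + a*(-4 + a)/4 (g(a) = -2 + (a*(a - 4))/4 = -2 + (a*(-4 + a))/4 = -2 + a*(-4 + a)/4)
z(b) = 10 + 5*(-3 + b)² - 5*(-3 + b)⁴/4 (z(b) = (-2 - (-3 + b)² + ((-3 + b)²)²/4)*(-5) = (-2 - (-3 + b)² + (-3 + b)⁴/4)*(-5) = 10 + 5*(-3 + b)² - 5*(-3 + b)⁴/4)
z(-10)*q((0 + 1)*(-5)) = (10 + 5*(-3 - 10)² - 5*(-3 - 10)⁴/4)*((0 + 1)*(-5)) = (10 + 5*(-13)² - 5/4*(-13)⁴)*(1*(-5)) = (10 + 5*169 - 5/4*28561)*(-5) = (10 + 845 - 142805/4)*(-5) = -139385/4*(-5) = 696925/4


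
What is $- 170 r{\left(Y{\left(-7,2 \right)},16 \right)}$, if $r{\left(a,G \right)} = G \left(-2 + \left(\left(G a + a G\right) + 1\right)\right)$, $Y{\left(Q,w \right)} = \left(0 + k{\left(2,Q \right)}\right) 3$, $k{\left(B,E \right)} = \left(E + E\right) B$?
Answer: $7314080$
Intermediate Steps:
$k{\left(B,E \right)} = 2 B E$ ($k{\left(B,E \right)} = 2 E B = 2 B E$)
$Y{\left(Q,w \right)} = 12 Q$ ($Y{\left(Q,w \right)} = \left(0 + 2 \cdot 2 Q\right) 3 = \left(0 + 4 Q\right) 3 = 4 Q 3 = 12 Q$)
$r{\left(a,G \right)} = G \left(-1 + 2 G a\right)$ ($r{\left(a,G \right)} = G \left(-2 + \left(\left(G a + G a\right) + 1\right)\right) = G \left(-2 + \left(2 G a + 1\right)\right) = G \left(-2 + \left(1 + 2 G a\right)\right) = G \left(-1 + 2 G a\right)$)
$- 170 r{\left(Y{\left(-7,2 \right)},16 \right)} = - 170 \cdot 16 \left(-1 + 2 \cdot 16 \cdot 12 \left(-7\right)\right) = - 170 \cdot 16 \left(-1 + 2 \cdot 16 \left(-84\right)\right) = - 170 \cdot 16 \left(-1 - 2688\right) = - 170 \cdot 16 \left(-2689\right) = \left(-170\right) \left(-43024\right) = 7314080$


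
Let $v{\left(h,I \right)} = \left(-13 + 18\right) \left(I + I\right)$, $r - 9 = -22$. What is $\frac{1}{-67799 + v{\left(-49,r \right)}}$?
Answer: $- \frac{1}{67929} \approx -1.4721 \cdot 10^{-5}$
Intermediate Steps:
$r = -13$ ($r = 9 - 22 = -13$)
$v{\left(h,I \right)} = 10 I$ ($v{\left(h,I \right)} = 5 \cdot 2 I = 10 I$)
$\frac{1}{-67799 + v{\left(-49,r \right)}} = \frac{1}{-67799 + 10 \left(-13\right)} = \frac{1}{-67799 - 130} = \frac{1}{-67929} = - \frac{1}{67929}$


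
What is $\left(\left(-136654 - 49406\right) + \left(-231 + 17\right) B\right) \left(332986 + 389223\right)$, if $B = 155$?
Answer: $-158329879070$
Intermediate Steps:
$\left(\left(-136654 - 49406\right) + \left(-231 + 17\right) B\right) \left(332986 + 389223\right) = \left(\left(-136654 - 49406\right) + \left(-231 + 17\right) 155\right) \left(332986 + 389223\right) = \left(\left(-136654 - 49406\right) - 33170\right) 722209 = \left(-186060 - 33170\right) 722209 = \left(-219230\right) 722209 = -158329879070$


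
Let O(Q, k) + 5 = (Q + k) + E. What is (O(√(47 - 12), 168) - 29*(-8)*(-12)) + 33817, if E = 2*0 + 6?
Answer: 31202 + √35 ≈ 31208.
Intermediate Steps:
E = 6 (E = 0 + 6 = 6)
O(Q, k) = 1 + Q + k (O(Q, k) = -5 + ((Q + k) + 6) = -5 + (6 + Q + k) = 1 + Q + k)
(O(√(47 - 12), 168) - 29*(-8)*(-12)) + 33817 = ((1 + √(47 - 12) + 168) - 29*(-8)*(-12)) + 33817 = ((1 + √35 + 168) + 232*(-12)) + 33817 = ((169 + √35) - 2784) + 33817 = (-2615 + √35) + 33817 = 31202 + √35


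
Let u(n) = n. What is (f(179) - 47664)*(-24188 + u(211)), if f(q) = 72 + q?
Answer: 1136821501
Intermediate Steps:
(f(179) - 47664)*(-24188 + u(211)) = ((72 + 179) - 47664)*(-24188 + 211) = (251 - 47664)*(-23977) = -47413*(-23977) = 1136821501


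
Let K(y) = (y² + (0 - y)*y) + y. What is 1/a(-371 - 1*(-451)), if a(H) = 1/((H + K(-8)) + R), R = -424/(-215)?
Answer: 15904/215 ≈ 73.972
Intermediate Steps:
R = 424/215 (R = -424*(-1/215) = 424/215 ≈ 1.9721)
K(y) = y (K(y) = (y² + (-y)*y) + y = (y² - y²) + y = 0 + y = y)
a(H) = 1/(-1296/215 + H) (a(H) = 1/((H - 8) + 424/215) = 1/((-8 + H) + 424/215) = 1/(-1296/215 + H))
1/a(-371 - 1*(-451)) = 1/(215/(-1296 + 215*(-371 - 1*(-451)))) = 1/(215/(-1296 + 215*(-371 + 451))) = 1/(215/(-1296 + 215*80)) = 1/(215/(-1296 + 17200)) = 1/(215/15904) = 15904/215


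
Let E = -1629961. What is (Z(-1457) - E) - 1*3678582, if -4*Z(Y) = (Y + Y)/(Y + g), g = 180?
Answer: -5232179491/2554 ≈ -2.0486e+6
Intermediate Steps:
Z(Y) = -Y/(2*(180 + Y)) (Z(Y) = -(Y + Y)/(4*(Y + 180)) = -2*Y/(4*(180 + Y)) = -Y/(2*(180 + Y)))
(Z(-1457) - E) - 1*3678582 = (-1*(-1457)/(360 + 2*(-1457)) - 1*(-1629961)) - 1*3678582 = (-1*(-1457)/(360 - 2914) + 1629961) - 3678582 = (-1*(-1457)/(-2554) + 1629961) - 3678582 = (-1*(-1457)*(-1/2554) + 1629961) - 3678582 = (-1457/2554 + 1629961) - 3678582 = 4162918937/2554 - 3678582 = -5232179491/2554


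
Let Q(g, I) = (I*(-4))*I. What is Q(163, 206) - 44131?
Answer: -213875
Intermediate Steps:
Q(g, I) = -4*I**2 (Q(g, I) = (-4*I)*I = -4*I**2)
Q(163, 206) - 44131 = -4*206**2 - 44131 = -4*42436 - 44131 = -169744 - 44131 = -213875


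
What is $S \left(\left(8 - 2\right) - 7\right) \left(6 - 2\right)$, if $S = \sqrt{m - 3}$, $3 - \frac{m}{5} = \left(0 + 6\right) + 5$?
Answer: $- 4 i \sqrt{43} \approx - 26.23 i$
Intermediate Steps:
$m = -40$ ($m = 15 - 5 \left(\left(0 + 6\right) + 5\right) = 15 - 5 \left(6 + 5\right) = 15 - 55 = -40$)
$S = i \sqrt{43}$ ($S = \sqrt{-40 - 3} = \sqrt{-43} = i \sqrt{43} \approx 6.5574 i$)
$S \left(\left(8 - 2\right) - 7\right) \left(6 - 2\right) = i \sqrt{43} \left(\left(8 - 2\right) - 7\right) \left(6 - 2\right) = i \sqrt{43} \left(6 - 7\right) 4 = i \sqrt{43} \left(-1\right) 4 = - i \sqrt{43} \cdot 4 = - 4 i \sqrt{43}$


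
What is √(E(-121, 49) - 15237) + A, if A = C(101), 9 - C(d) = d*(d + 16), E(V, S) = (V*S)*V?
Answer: -11808 + 2*√175543 ≈ -10970.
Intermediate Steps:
E(V, S) = S*V² (E(V, S) = (S*V)*V = S*V²)
C(d) = 9 - d*(16 + d) (C(d) = 9 - d*(d + 16) = 9 - d*(16 + d))
A = -11808 (A = 9 - 1*101² - 16*101 = 9 - 1*10201 - 1616 = 9 - 10201 - 1616 = -11808)
√(E(-121, 49) - 15237) + A = √(49*(-121)² - 15237) - 11808 = √(49*14641 - 15237) - 11808 = √(717409 - 15237) - 11808 = √702172 - 11808 = 2*√175543 - 11808 = -11808 + 2*√175543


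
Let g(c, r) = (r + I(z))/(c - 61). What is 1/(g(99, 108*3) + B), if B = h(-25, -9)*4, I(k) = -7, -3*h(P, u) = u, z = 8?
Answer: 38/773 ≈ 0.049159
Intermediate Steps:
h(P, u) = -u/3
g(c, r) = (-7 + r)/(-61 + c) (g(c, r) = (r - 7)/(c - 61) = (-7 + r)/(-61 + c))
B = 12 (B = -⅓*(-9)*4 = 3*4 = 12)
1/(g(99, 108*3) + B) = 1/((-7 + 108*3)/(-61 + 99) + 12) = 1/((-7 + 324)/38 + 12) = 1/((1/38)*317 + 12) = 1/(317/38 + 12) = 1/(773/38) = 38/773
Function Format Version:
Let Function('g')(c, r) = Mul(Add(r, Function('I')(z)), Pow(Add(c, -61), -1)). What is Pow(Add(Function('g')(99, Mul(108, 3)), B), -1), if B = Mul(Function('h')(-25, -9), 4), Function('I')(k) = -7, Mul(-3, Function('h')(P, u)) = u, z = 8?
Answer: Rational(38, 773) ≈ 0.049159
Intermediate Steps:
Function('h')(P, u) = Mul(Rational(-1, 3), u)
Function('g')(c, r) = Mul(Pow(Add(-61, c), -1), Add(-7, r)) (Function('g')(c, r) = Mul(Add(r, -7), Pow(Add(c, -61), -1)) = Mul(Add(-7, r), Pow(Add(-61, c), -1)) = Mul(Pow(Add(-61, c), -1), Add(-7, r)))
B = 12 (B = Mul(Mul(Rational(-1, 3), -9), 4) = Mul(3, 4) = 12)
Pow(Add(Function('g')(99, Mul(108, 3)), B), -1) = Pow(Add(Mul(Pow(Add(-61, 99), -1), Add(-7, Mul(108, 3))), 12), -1) = Pow(Add(Mul(Pow(38, -1), Add(-7, 324)), 12), -1) = Pow(Add(Mul(Rational(1, 38), 317), 12), -1) = Pow(Add(Rational(317, 38), 12), -1) = Pow(Rational(773, 38), -1) = Rational(38, 773)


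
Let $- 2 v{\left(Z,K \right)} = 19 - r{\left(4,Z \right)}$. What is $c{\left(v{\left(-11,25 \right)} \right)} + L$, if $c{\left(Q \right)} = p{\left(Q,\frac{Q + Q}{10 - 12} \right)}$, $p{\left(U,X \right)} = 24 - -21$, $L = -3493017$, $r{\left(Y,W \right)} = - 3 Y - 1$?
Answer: $-3492972$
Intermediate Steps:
$r{\left(Y,W \right)} = -1 - 3 Y$
$p{\left(U,X \right)} = 45$ ($p{\left(U,X \right)} = 24 + 21 = 45$)
$v{\left(Z,K \right)} = -16$ ($v{\left(Z,K \right)} = - \frac{19 - \left(-1 - 12\right)}{2} = - \frac{19 - -13}{2} = - \frac{19 + 13}{2} = \left(- \frac{1}{2}\right) 32 = -16$)
$c{\left(Q \right)} = 45$
$c{\left(v{\left(-11,25 \right)} \right)} + L = 45 - 3493017 = -3492972$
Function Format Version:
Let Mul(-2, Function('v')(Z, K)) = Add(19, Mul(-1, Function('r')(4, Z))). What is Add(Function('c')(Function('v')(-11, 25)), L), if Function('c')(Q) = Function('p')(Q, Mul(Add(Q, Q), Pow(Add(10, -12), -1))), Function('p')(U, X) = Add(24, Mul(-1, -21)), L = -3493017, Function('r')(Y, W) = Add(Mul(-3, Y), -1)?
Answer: -3492972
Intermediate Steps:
Function('r')(Y, W) = Add(-1, Mul(-3, Y))
Function('p')(U, X) = 45 (Function('p')(U, X) = Add(24, 21) = 45)
Function('v')(Z, K) = -16 (Function('v')(Z, K) = Mul(Rational(-1, 2), Add(19, Mul(-1, Add(-1, Mul(-3, 4))))) = Mul(Rational(-1, 2), Add(19, Mul(-1, Add(-1, -12)))) = Mul(Rational(-1, 2), Add(19, Mul(-1, -13))) = Mul(Rational(-1, 2), Add(19, 13)) = Mul(Rational(-1, 2), 32) = -16)
Function('c')(Q) = 45
Add(Function('c')(Function('v')(-11, 25)), L) = Add(45, -3493017) = -3492972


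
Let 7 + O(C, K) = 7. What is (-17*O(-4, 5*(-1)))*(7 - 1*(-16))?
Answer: 0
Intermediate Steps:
O(C, K) = 0 (O(C, K) = -7 + 7 = 0)
(-17*O(-4, 5*(-1)))*(7 - 1*(-16)) = (-17*0)*(7 - 1*(-16)) = 0*(7 + 16) = 0*23 = 0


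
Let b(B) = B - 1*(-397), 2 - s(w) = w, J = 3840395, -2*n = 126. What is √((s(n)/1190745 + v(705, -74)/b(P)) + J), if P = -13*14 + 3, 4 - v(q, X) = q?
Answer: 5*√46004840095211347438/17305494 ≈ 1959.7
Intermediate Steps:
n = -63 (n = -½*126 = -63)
v(q, X) = 4 - q
s(w) = 2 - w
P = -179 (P = -182 + 3 = -179)
b(B) = 397 + B (b(B) = B + 397 = 397 + B)
√((s(n)/1190745 + v(705, -74)/b(P)) + J) = √(((2 - 1*(-63))/1190745 + (4 - 1*705)/(397 - 179)) + 3840395) = √(((2 + 63)*(1/1190745) + (4 - 705)/218) + 3840395) = √((65*(1/1190745) - 701*1/218) + 3840395) = √((13/238149 - 701/218) + 3840395) = √(-166939615/51916482 + 3840395) = √(199379630950775/51916482) = 5*√46004840095211347438/17305494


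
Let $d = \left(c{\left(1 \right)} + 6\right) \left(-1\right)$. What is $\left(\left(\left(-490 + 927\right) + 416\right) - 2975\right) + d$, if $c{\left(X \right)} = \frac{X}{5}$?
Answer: $- \frac{10641}{5} \approx -2128.2$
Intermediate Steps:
$c{\left(X \right)} = \frac{X}{5}$ ($c{\left(X \right)} = X \frac{1}{5} = \frac{X}{5}$)
$d = - \frac{31}{5}$ ($d = \left(\frac{1}{5} \cdot 1 + 6\right) \left(-1\right) = \left(\frac{1}{5} + 6\right) \left(-1\right) = \frac{31}{5} \left(-1\right) = - \frac{31}{5} \approx -6.2$)
$\left(\left(\left(-490 + 927\right) + 416\right) - 2975\right) + d = \left(\left(\left(-490 + 927\right) + 416\right) - 2975\right) - \frac{31}{5} = \left(\left(437 + 416\right) - 2975\right) - \frac{31}{5} = \left(853 - 2975\right) - \frac{31}{5} = -2122 - \frac{31}{5} = - \frac{10641}{5}$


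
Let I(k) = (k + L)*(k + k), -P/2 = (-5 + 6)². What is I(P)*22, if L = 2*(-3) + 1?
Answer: 616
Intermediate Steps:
L = -5 (L = -6 + 1 = -5)
P = -2 (P = -2*(-5 + 6)² = -2*1² = -2*1 = -2)
I(k) = 2*k*(-5 + k) (I(k) = (k - 5)*(k + k) = (-5 + k)*(2*k) = 2*k*(-5 + k))
I(P)*22 = (2*(-2)*(-5 - 2))*22 = (2*(-2)*(-7))*22 = 28*22 = 616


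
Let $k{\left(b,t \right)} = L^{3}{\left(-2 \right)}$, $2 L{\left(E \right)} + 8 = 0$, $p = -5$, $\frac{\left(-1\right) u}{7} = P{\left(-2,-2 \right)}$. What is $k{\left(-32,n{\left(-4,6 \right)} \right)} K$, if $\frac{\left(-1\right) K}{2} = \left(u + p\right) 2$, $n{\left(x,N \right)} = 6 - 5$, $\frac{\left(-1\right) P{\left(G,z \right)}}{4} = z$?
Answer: $-15616$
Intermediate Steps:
$P{\left(G,z \right)} = - 4 z$
$u = -56$ ($u = - 7 \left(\left(-4\right) \left(-2\right)\right) = \left(-7\right) 8 = -56$)
$n{\left(x,N \right)} = 1$ ($n{\left(x,N \right)} = 6 - 5 = 1$)
$L{\left(E \right)} = -4$ ($L{\left(E \right)} = -4 + \frac{1}{2} \cdot 0 = -4 + 0 = -4$)
$k{\left(b,t \right)} = -64$ ($k{\left(b,t \right)} = \left(-4\right)^{3} = -64$)
$K = 244$ ($K = - 2 \left(-56 - 5\right) 2 = - 2 \left(\left(-61\right) 2\right) = \left(-2\right) \left(-122\right) = 244$)
$k{\left(-32,n{\left(-4,6 \right)} \right)} K = \left(-64\right) 244 = -15616$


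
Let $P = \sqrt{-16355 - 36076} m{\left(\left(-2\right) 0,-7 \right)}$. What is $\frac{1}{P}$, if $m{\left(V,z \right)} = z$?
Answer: $\frac{i \sqrt{52431}}{367017} \approx 0.00062389 i$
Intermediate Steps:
$P = - 7 i \sqrt{52431}$ ($P = \sqrt{-16355 - 36076} \left(-7\right) = \sqrt{-52431} \left(-7\right) = i \sqrt{52431} \left(-7\right) = - 7 i \sqrt{52431} \approx - 1602.8 i$)
$\frac{1}{P} = \frac{1}{\left(-7\right) i \sqrt{52431}} = \frac{i \sqrt{52431}}{367017}$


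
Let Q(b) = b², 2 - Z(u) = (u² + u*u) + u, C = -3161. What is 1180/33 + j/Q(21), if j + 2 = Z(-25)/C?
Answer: 548250971/15334011 ≈ 35.754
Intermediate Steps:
Z(u) = 2 - u - 2*u² (Z(u) = 2 - ((u² + u*u) + u) = 2 - ((u² + u²) + u) = 2 - (2*u² + u) = 2 - (u + 2*u²) = 2 + (-u - 2*u²) = 2 - u - 2*u²)
j = -5099/3161 (j = -2 + (2 - 1*(-25) - 2*(-25)²)/(-3161) = -2 + (2 + 25 - 2*625)*(-1/3161) = -2 + (2 + 25 - 1250)*(-1/3161) = -2 - 1223*(-1/3161) = -2 + 1223/3161 = -5099/3161 ≈ -1.6131)
1180/33 + j/Q(21) = 1180/33 - 5099/(3161*(21²)) = 1180*(1/33) - 5099/3161/441 = 1180/33 - 5099/3161*1/441 = 1180/33 - 5099/1394001 = 548250971/15334011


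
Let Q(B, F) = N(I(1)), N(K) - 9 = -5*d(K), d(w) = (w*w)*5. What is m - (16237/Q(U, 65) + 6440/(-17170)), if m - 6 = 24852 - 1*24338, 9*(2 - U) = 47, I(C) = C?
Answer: 42174673/27472 ≈ 1535.2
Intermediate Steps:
d(w) = 5*w² (d(w) = w²*5 = 5*w²)
U = -29/9 (U = 2 - ⅑*47 = 2 - 47/9 = -29/9 ≈ -3.2222)
m = 520 (m = 6 + (24852 - 1*24338) = 6 + (24852 - 24338) = 6 + 514 = 520)
N(K) = 9 - 25*K²
Q(B, F) = -16 (Q(B, F) = 9 - 25*1² = 9 - 25*1 = 9 - 25 = -16)
m - (16237/Q(U, 65) + 6440/(-17170)) = 520 - (16237/(-16) + 6440/(-17170)) = 520 - (16237*(-1/16) + 6440*(-1/17170)) = 520 - (-16237/16 - 644/1717) = 520 - 1*(-27889233/27472) = 520 + 27889233/27472 = 42174673/27472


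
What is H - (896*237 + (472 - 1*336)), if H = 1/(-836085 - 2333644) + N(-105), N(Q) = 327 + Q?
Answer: -672825695915/3169729 ≈ -2.1227e+5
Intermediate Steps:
H = 703679837/3169729 (H = 1/(-836085 - 2333644) + (327 - 105) = 1/(-3169729) + 222 = -1/3169729 + 222 = 703679837/3169729 ≈ 222.00)
H - (896*237 + (472 - 1*336)) = 703679837/3169729 - (896*237 + (472 - 1*336)) = 703679837/3169729 - (212352 + (472 - 336)) = 703679837/3169729 - (212352 + 136) = 703679837/3169729 - 1*212488 = 703679837/3169729 - 212488 = -672825695915/3169729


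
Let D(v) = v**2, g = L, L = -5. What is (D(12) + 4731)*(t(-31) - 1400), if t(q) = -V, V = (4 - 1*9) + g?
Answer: -6776250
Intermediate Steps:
g = -5
V = -10 (V = (4 - 1*9) - 5 = (4 - 9) - 5 = -5 - 5 = -10)
t(q) = 10 (t(q) = -1*(-10) = 10)
(D(12) + 4731)*(t(-31) - 1400) = (12**2 + 4731)*(10 - 1400) = (144 + 4731)*(-1390) = 4875*(-1390) = -6776250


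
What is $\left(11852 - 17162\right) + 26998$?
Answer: $21688$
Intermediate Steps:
$\left(11852 - 17162\right) + 26998 = -5310 + 26998 = 21688$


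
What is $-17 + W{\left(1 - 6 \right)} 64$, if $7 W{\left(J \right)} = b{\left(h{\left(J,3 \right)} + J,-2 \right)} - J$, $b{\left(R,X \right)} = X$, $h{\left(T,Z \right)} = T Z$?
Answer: $\frac{73}{7} \approx 10.429$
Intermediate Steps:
$W{\left(J \right)} = - \frac{2}{7} - \frac{J}{7}$ ($W{\left(J \right)} = \frac{-2 - J}{7} = - \frac{2}{7} - \frac{J}{7}$)
$-17 + W{\left(1 - 6 \right)} 64 = -17 + \left(- \frac{2}{7} - \frac{1 - 6}{7}\right) 64 = -17 + \left(- \frac{2}{7} - - \frac{5}{7}\right) 64 = -17 + \left(- \frac{2}{7} + \frac{5}{7}\right) 64 = -17 + \frac{3}{7} \cdot 64 = -17 + \frac{192}{7} = \frac{73}{7}$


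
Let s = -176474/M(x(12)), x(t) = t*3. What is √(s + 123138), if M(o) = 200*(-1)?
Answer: √12402037/10 ≈ 352.17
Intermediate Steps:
x(t) = 3*t
M(o) = -200
s = 88237/100 (s = -176474/(-200) = -176474*(-1/200) = 88237/100 ≈ 882.37)
√(s + 123138) = √(88237/100 + 123138) = √(12402037/100) = √12402037/10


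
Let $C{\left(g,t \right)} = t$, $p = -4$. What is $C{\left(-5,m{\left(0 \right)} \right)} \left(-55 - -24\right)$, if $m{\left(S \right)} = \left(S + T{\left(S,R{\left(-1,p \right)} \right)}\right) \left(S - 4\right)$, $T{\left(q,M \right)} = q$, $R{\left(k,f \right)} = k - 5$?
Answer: $0$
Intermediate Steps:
$R{\left(k,f \right)} = -5 + k$
$m{\left(S \right)} = 2 S \left(-4 + S\right)$ ($m{\left(S \right)} = \left(S + S\right) \left(S - 4\right) = 2 S \left(-4 + S\right)$)
$C{\left(-5,m{\left(0 \right)} \right)} \left(-55 - -24\right) = 2 \cdot 0 \left(-4 + 0\right) \left(-55 - -24\right) = 2 \cdot 0 \left(-4\right) \left(-55 + \left(30 - 6\right)\right) = 0 \left(-55 + 24\right) = 0 \left(-31\right) = 0$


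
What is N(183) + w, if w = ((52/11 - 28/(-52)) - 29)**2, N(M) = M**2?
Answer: 696335797/20449 ≈ 34052.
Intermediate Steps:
w = 11519236/20449 (w = ((52*(1/11) - 28*(-1/52)) - 29)**2 = ((52/11 + 7/13) - 29)**2 = (753/143 - 29)**2 = (-3394/143)**2 = 11519236/20449 ≈ 563.32)
N(183) + w = 183**2 + 11519236/20449 = 33489 + 11519236/20449 = 696335797/20449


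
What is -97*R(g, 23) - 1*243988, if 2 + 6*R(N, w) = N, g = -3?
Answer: -1463443/6 ≈ -2.4391e+5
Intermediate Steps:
R(N, w) = -1/3 + N/6
-97*R(g, 23) - 1*243988 = -97*(-1/3 + (1/6)*(-3)) - 1*243988 = -97*(-1/3 - 1/2) - 243988 = -97*(-5/6) - 243988 = 485/6 - 243988 = -1463443/6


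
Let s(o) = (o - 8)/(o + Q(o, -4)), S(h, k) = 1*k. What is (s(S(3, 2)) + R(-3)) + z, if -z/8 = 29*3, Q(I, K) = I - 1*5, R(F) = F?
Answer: -693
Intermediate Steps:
S(h, k) = k
Q(I, K) = -5 + I (Q(I, K) = I - 5 = -5 + I)
s(o) = (-8 + o)/(-5 + 2*o) (s(o) = (o - 8)/(o + (-5 + o)) = (-8 + o)/(-5 + 2*o))
z = -696 (z = -232*3 = -8*87 = -696)
(s(S(3, 2)) + R(-3)) + z = ((-8 + 2)/(-5 + 2*2) - 3) - 696 = (-6/(-5 + 4) - 3) - 696 = (-6/(-1) - 3) - 696 = (-1*(-6) - 3) - 696 = (6 - 3) - 696 = 3 - 696 = -693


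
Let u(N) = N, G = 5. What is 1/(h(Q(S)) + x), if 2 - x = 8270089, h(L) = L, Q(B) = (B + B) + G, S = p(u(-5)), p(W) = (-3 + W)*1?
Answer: -1/8270098 ≈ -1.2092e-7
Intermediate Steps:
p(W) = -3 + W
S = -8 (S = -3 - 5 = -8)
Q(B) = 5 + 2*B (Q(B) = (B + B) + 5 = 2*B + 5 = 5 + 2*B)
x = -8270087 (x = 2 - 1*8270089 = 2 - 8270089 = -8270087)
1/(h(Q(S)) + x) = 1/((5 + 2*(-8)) - 8270087) = 1/((5 - 16) - 8270087) = 1/(-11 - 8270087) = 1/(-8270098) = -1/8270098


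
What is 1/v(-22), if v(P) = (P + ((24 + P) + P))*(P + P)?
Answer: 1/1848 ≈ 0.00054113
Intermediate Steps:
v(P) = 2*P*(24 + 3*P) (v(P) = (P + (24 + 2*P))*(2*P) = (24 + 3*P)*(2*P) = 2*P*(24 + 3*P))
1/v(-22) = 1/(6*(-22)*(8 - 22)) = 1/(6*(-22)*(-14)) = 1/1848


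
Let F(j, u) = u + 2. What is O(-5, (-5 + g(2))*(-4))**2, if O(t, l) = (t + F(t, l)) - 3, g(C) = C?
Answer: 36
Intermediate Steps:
F(j, u) = 2 + u
O(t, l) = -1 + l + t (O(t, l) = (t + (2 + l)) - 3 = (2 + l + t) - 3 = -1 + l + t)
O(-5, (-5 + g(2))*(-4))**2 = (-1 + (-5 + 2)*(-4) - 5)**2 = (-1 - 3*(-4) - 5)**2 = (-1 + 12 - 5)**2 = 6**2 = 36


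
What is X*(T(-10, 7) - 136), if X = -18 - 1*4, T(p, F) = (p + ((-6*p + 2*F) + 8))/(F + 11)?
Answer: 2904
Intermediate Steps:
T(p, F) = (8 - 5*p + 2*F)/(11 + F) (T(p, F) = (p + (8 - 6*p + 2*F))/(11 + F) = (8 - 5*p + 2*F)/(11 + F))
X = -22 (X = -18 - 4 = -22)
X*(T(-10, 7) - 136) = -22*((8 - 5*(-10) + 2*7)/(11 + 7) - 136) = -22*((8 + 50 + 14)/18 - 136) = -22*((1/18)*72 - 136) = -22*(4 - 136) = -22*(-132) = 2904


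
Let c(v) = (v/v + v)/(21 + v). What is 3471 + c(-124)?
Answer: 357636/103 ≈ 3472.2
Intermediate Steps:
c(v) = (1 + v)/(21 + v)
3471 + c(-124) = 3471 + (1 - 124)/(21 - 124) = 3471 - 123/(-103) = 3471 - 1/103*(-123) = 3471 + 123/103 = 357636/103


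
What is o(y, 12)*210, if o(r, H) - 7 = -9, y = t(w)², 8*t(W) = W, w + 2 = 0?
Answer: -420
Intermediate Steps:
w = -2 (w = -2 + 0 = -2)
t(W) = W/8
y = 1/16 (y = ((⅛)*(-2))² = (-¼)² = 1/16 ≈ 0.062500)
o(r, H) = -2 (o(r, H) = 7 - 9 = -2)
o(y, 12)*210 = -2*210 = -420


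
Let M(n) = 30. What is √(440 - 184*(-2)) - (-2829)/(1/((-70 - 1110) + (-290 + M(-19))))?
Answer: -4073760 + 2*√202 ≈ -4.0737e+6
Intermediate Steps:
√(440 - 184*(-2)) - (-2829)/(1/((-70 - 1110) + (-290 + M(-19)))) = √(440 - 184*(-2)) - (-2829)/(1/((-70 - 1110) + (-290 + 30))) = √(440 + 368) - (-2829)/(1/(-1180 - 260)) = √808 - (-2829)/(1/(-1440)) = 2*√202 - (-2829)/(-1/1440) = 2*√202 - (-2829)*(-1440) = 2*√202 - 1*4073760 = 2*√202 - 4073760 = -4073760 + 2*√202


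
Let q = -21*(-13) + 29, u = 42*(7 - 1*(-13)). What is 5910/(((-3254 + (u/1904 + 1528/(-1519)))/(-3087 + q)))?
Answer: 283353196700/56028417 ≈ 5057.3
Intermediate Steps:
u = 840 (u = 42*(7 + 13) = 42*20 = 840)
q = 302 (q = 273 + 29 = 302)
5910/(((-3254 + (u/1904 + 1528/(-1519)))/(-3087 + q))) = 5910/(((-3254 + (840/1904 + 1528/(-1519)))/(-3087 + 302))) = 5910/(((-3254 + (840*(1/1904) + 1528*(-1/1519)))/(-2785))) = 5910/(((-3254 + (15/34 - 1528/1519))*(-1/2785))) = 5910/(((-3254 - 29167/51646)*(-1/2785))) = 5910/((-168085251/51646*(-1/2785))) = 5910/(168085251/143834110) = 5910*(143834110/168085251) = 283353196700/56028417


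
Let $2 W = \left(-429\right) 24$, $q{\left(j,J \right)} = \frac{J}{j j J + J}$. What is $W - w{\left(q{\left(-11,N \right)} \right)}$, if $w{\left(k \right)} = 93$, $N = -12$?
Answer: $-5241$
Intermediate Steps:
$q{\left(j,J \right)} = \frac{J}{J + J j^{2}}$ ($q{\left(j,J \right)} = \frac{J}{j^{2} J + J} = \frac{J}{J j^{2} + J} = \frac{J}{J + J j^{2}}$)
$W = -5148$ ($W = \frac{\left(-429\right) 24}{2} = \frac{1}{2} \left(-10296\right) = -5148$)
$W - w{\left(q{\left(-11,N \right)} \right)} = -5148 - 93 = -5241$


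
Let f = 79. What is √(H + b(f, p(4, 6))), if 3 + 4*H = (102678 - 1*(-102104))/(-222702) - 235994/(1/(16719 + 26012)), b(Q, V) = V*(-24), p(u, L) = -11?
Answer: I*√125035177727811556002/222702 ≈ 50210.0*I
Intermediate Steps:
b(Q, V) = -24*V
H = -561446196357479/222702 (H = -¾ + ((102678 - 1*(-102104))/(-222702) - 235994/(1/(16719 + 26012)))/4 = -¾ + ((102678 + 102104)*(-1/222702) - 235994/(1/42731))/4 = -¾ + (204782*(-1/222702) - 235994/1/42731)/4 = -¾ + (-102391/111351 - 235994*42731)/4 = -¾ + (-102391/111351 - 10084259614)/4 = -¾ + (¼)*(-1122892392380905/111351) = -¾ - 1122892392380905/445404 = -561446196357479/222702 ≈ -2.5211e+9)
√(H + b(f, p(4, 6))) = √(-561446196357479/222702 - 24*(-11)) = √(-561446196357479/222702 + 264) = √(-561446137564151/222702) = I*√125035177727811556002/222702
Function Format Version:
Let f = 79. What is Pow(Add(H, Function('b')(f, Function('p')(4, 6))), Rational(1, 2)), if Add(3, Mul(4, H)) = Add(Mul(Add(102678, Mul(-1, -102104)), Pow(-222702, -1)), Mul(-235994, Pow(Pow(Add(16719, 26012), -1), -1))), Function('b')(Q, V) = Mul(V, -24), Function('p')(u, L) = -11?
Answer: Mul(Rational(1, 222702), I, Pow(125035177727811556002, Rational(1, 2))) ≈ Mul(50210., I)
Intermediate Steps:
Function('b')(Q, V) = Mul(-24, V)
H = Rational(-561446196357479, 222702) (H = Add(Rational(-3, 4), Mul(Rational(1, 4), Add(Mul(Add(102678, Mul(-1, -102104)), Pow(-222702, -1)), Mul(-235994, Pow(Pow(Add(16719, 26012), -1), -1))))) = Add(Rational(-3, 4), Mul(Rational(1, 4), Add(Mul(Add(102678, 102104), Rational(-1, 222702)), Mul(-235994, Pow(Pow(42731, -1), -1))))) = Add(Rational(-3, 4), Mul(Rational(1, 4), Add(Mul(204782, Rational(-1, 222702)), Mul(-235994, Pow(Rational(1, 42731), -1))))) = Add(Rational(-3, 4), Mul(Rational(1, 4), Add(Rational(-102391, 111351), Mul(-235994, 42731)))) = Add(Rational(-3, 4), Mul(Rational(1, 4), Add(Rational(-102391, 111351), -10084259614))) = Add(Rational(-3, 4), Mul(Rational(1, 4), Rational(-1122892392380905, 111351))) = Add(Rational(-3, 4), Rational(-1122892392380905, 445404)) = Rational(-561446196357479, 222702) ≈ -2.5211e+9)
Pow(Add(H, Function('b')(f, Function('p')(4, 6))), Rational(1, 2)) = Pow(Add(Rational(-561446196357479, 222702), Mul(-24, -11)), Rational(1, 2)) = Pow(Add(Rational(-561446196357479, 222702), 264), Rational(1, 2)) = Pow(Rational(-561446137564151, 222702), Rational(1, 2)) = Mul(Rational(1, 222702), I, Pow(125035177727811556002, Rational(1, 2)))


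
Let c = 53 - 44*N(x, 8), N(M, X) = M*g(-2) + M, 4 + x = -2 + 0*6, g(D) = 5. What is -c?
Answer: -1637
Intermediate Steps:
x = -6 (x = -4 + (-2 + 0*6) = -4 + (-2 + 0) = -4 - 2 = -6)
N(M, X) = 6*M (N(M, X) = M*5 + M = 5*M + M = 6*M)
c = 1637 (c = 53 - 264*(-6) = 53 - 44*(-36) = 53 + 1584 = 1637)
-c = -1*1637 = -1637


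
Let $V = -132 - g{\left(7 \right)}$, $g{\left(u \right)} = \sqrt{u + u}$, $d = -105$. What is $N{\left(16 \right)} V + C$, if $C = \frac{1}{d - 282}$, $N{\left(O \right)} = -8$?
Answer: $\frac{408671}{387} + 8 \sqrt{14} \approx 1085.9$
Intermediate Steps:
$g{\left(u \right)} = \sqrt{2} \sqrt{u}$ ($g{\left(u \right)} = \sqrt{2 u} = \sqrt{2} \sqrt{u}$)
$V = -132 - \sqrt{14}$ ($V = -132 - \sqrt{2} \sqrt{7} = -132 - \sqrt{14} \approx -135.74$)
$C = - \frac{1}{387}$ ($C = \frac{1}{-105 - 282} = \frac{1}{-387} = - \frac{1}{387} \approx -0.002584$)
$N{\left(16 \right)} V + C = - 8 \left(-132 - \sqrt{14}\right) - \frac{1}{387} = \left(1056 + 8 \sqrt{14}\right) - \frac{1}{387} = \frac{408671}{387} + 8 \sqrt{14}$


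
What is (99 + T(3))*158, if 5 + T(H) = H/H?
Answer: 15010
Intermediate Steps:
T(H) = -4 (T(H) = -5 + H/H = -5 + 1 = -4)
(99 + T(3))*158 = (99 - 4)*158 = 95*158 = 15010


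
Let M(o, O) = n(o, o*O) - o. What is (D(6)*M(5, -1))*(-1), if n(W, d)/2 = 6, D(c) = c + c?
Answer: -84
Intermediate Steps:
D(c) = 2*c
n(W, d) = 12 (n(W, d) = 2*6 = 12)
M(o, O) = 12 - o
(D(6)*M(5, -1))*(-1) = ((2*6)*(12 - 1*5))*(-1) = (12*(12 - 5))*(-1) = (12*7)*(-1) = 84*(-1) = -84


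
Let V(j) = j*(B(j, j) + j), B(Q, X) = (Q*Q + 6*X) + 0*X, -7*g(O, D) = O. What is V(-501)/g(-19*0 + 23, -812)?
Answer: 867961458/23 ≈ 3.7737e+7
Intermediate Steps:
g(O, D) = -O/7
B(Q, X) = Q² + 6*X (B(Q, X) = (Q² + 6*X) + 0 = Q² + 6*X)
V(j) = j*(j² + 7*j) (V(j) = j*((j² + 6*j) + j) = j*(j² + 7*j))
V(-501)/g(-19*0 + 23, -812) = ((-501)²*(7 - 501))/((-(-19*0 + 23)/7)) = (251001*(-494))/((-(0 + 23)/7)) = -123994494/((-⅐*23)) = -123994494/(-23/7) = -123994494*(-7/23) = 867961458/23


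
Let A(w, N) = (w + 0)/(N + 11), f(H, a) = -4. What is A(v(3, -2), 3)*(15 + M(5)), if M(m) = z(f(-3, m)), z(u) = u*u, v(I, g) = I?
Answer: 93/14 ≈ 6.6429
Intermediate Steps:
z(u) = u²
A(w, N) = w/(11 + N)
M(m) = 16 (M(m) = (-4)² = 16)
A(v(3, -2), 3)*(15 + M(5)) = (3/(11 + 3))*(15 + 16) = (3/14)*31 = 93/14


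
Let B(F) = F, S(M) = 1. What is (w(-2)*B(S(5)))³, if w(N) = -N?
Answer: 8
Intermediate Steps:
(w(-2)*B(S(5)))³ = (-1*(-2)*1)³ = (2*1)³ = 2³ = 8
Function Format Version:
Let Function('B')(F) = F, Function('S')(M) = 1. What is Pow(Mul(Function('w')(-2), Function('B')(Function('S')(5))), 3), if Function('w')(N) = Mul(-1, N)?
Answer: 8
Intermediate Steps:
Pow(Mul(Function('w')(-2), Function('B')(Function('S')(5))), 3) = Pow(Mul(Mul(-1, -2), 1), 3) = Pow(Mul(2, 1), 3) = Pow(2, 3) = 8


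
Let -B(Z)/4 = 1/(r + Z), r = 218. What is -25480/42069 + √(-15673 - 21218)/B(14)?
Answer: -25480/42069 - 174*I*√4099 ≈ -0.60567 - 11140.0*I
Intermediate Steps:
B(Z) = -4/(218 + Z)
-25480/42069 + √(-15673 - 21218)/B(14) = -25480/42069 + √(-15673 - 21218)/((-4/(218 + 14))) = -25480*1/42069 + √(-36891)/((-4/232)) = -25480/42069 + (3*I*√4099)/((-4*1/232)) = -25480/42069 + (3*I*√4099)/(-1/58) = -25480/42069 + (3*I*√4099)*(-58) = -25480/42069 - 174*I*√4099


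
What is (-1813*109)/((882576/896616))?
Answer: -820308167/4086 ≈ -2.0076e+5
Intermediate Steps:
(-1813*109)/((882576/896616)) = -197617/(882576*(1/896616)) = -197617/4086/4151 = -197617*4151/4086 = -820308167/4086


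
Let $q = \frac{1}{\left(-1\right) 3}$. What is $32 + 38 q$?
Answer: $\frac{58}{3} \approx 19.333$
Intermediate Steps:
$q = - \frac{1}{3}$ ($q = \frac{1}{-3} = - \frac{1}{3} \approx -0.33333$)
$32 + 38 q = 32 + 38 \left(- \frac{1}{3}\right) = 32 - \frac{38}{3} = \frac{58}{3}$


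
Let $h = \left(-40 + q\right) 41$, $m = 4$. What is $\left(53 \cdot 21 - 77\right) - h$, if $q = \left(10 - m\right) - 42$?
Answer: $4152$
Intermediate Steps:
$q = -36$ ($q = \left(10 - 4\right) - 42 = 6 - 42 = -36$)
$h = -3116$ ($h = \left(-40 - 36\right) 41 = \left(-76\right) 41 = -3116$)
$\left(53 \cdot 21 - 77\right) - h = \left(53 \cdot 21 - 77\right) - -3116 = \left(1113 - 77\right) + 3116 = 1036 + 3116 = 4152$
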